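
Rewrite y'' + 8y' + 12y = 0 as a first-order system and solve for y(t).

Let x_1 = y, x_2 = y'. Then x_1' = x_2 and x_2' = -12x_1 - 8x_2.
A = [[0,1],[-12,-8]]; det(A-λI) = λ^2 + 8λ + 12.
Eigenvalues λ = -6, -2 with eigenvectors (1,-6), (1,-2).

y(t) = K_1e^(-6t) + K_2e^(-2t)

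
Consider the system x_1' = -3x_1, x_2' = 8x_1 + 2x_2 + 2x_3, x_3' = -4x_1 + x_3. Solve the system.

Coefficient matrix A = [[-3, 0, 0], [8, 2, 2], [-4, 0, 1]].
det(A - λI) = 0 gives eigenvalues λ = 1, 2, -3.
For λ=1: eigenvector (0,-2,1).
For λ=2: eigenvector (0,1,0).
For λ=-3: eigenvector (-1,2,-1).
General solution: K_1e^(t)(0,-2,1) + K_2e^(2t)(0,1,0) + K_3e^(-3t)(-1,2,-1).

x_1(t) = -K_3e^(-3t), x_2(t) = -2K_1e^(t) + K_2e^(2t) + 2K_3e^(-3t), x_3(t) = K_1e^(t) - K_3e^(-3t)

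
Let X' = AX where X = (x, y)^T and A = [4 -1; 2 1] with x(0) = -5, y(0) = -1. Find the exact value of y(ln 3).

-171

A = [[4,-1],[2,1]]; eigenvalues λ = 2, 3.
Eigenvectors: (1,2) for λ=2, (1,1) for λ=3.
From the initial condition, c_1 = 4, c_2 = -9.
y(ln 3) = (4)(3^2)(2) + (-9)(3^3)(1) = -171.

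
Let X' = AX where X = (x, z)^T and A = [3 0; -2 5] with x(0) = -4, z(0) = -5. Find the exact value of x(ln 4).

A = [[3,0],[-2,5]]; eigenvalues λ = 3, 5.
Eigenvectors: (-1,-1) for λ=3, (0,1) for λ=5.
From the initial condition, c_1 = 4, c_2 = -1.
x(ln 4) = (4)(4^3)(-1) + (-1)(4^5)(0) = -256.

-256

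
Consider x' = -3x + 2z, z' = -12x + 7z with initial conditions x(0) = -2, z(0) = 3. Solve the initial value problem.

Coefficient matrix A = [[-3, 2], [-12, 7]].
Characteristic polynomial det(A - λI) = λ^2 - 4λ + 3 = 0.
Eigenvalues λ = 1, 3.
For λ=1: (A-λI) row 1 is [-4, 2], so an eigenvector is (1, 2).
For λ=3: (A-λI) row 1 is [-6, 2], so an eigenvector is (-1, -3).
General solution: K_1e^(t)(1,2) + K_2e^(3t)(-1,-3).
Applying x(0)=-2, z(0)=3 gives K_1=-9, K_2=-7.

x(t) = 7e^(3t) - 9e^(t), z(t) = 21e^(3t) - 18e^(t)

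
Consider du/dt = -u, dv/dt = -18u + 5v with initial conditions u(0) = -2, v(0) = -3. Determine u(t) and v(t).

u(t) = -2e^(-t), v(t) = 3e^(5t) - 6e^(-t)

Coefficient matrix A = [[-1, 0], [-18, 5]].
Characteristic polynomial det(A - λI) = λ^2 - 4λ - 5 = 0.
Eigenvalues λ = -1, 5.
For λ=-1: (A-λI) row 2 is [-18, 6], so an eigenvector is (-1, -3).
For λ=5: (A-λI) row 1 is [-6, 0], so an eigenvector is (0, 1).
General solution: K_1e^(-t)(-1,-3) + K_2e^(5t)(0,1).
Applying u(0)=-2, v(0)=-3 gives K_1=2, K_2=3.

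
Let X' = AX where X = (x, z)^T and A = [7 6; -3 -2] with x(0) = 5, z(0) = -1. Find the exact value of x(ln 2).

122

A = [[7,6],[-3,-2]]; eigenvalues λ = 4, 1.
Eigenvectors: (2,-1) for λ=4, (1,-1) for λ=1.
From the initial condition, c_1 = 4, c_2 = -3.
x(ln 2) = (4)(2^4)(2) + (-3)(2^1)(1) = 122.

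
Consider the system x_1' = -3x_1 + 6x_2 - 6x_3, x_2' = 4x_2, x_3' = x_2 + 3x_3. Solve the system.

Coefficient matrix A = [[-3, 6, -6], [0, 4, 0], [0, 1, 3]].
det(A - λI) = 0 gives eigenvalues λ = -3, 4, 3.
For λ=-3: eigenvector (1,0,0).
For λ=4: eigenvector (0,1,1).
For λ=3: eigenvector (-1,0,1).
General solution: c_1e^(-3t)(1,0,0) + c_2e^(4t)(0,1,1) + c_3e^(3t)(-1,0,1).

x_1(t) = c_1e^(-3t) - c_3e^(3t), x_2(t) = c_2e^(4t), x_3(t) = c_2e^(4t) + c_3e^(3t)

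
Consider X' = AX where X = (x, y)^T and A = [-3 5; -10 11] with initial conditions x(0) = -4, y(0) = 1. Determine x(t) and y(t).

x(t) = 33e^(4t)sin(t) - 4e^(4t)cos(t), y(t) = 47e^(4t)sin(t) + e^(4t)cos(t)

Coefficient matrix A = [[-3, 5], [-10, 11]].
Characteristic polynomial det(A - λI) = λ^2 - 8λ + 17 = 0.
Eigenvalues λ = 4 ± i (complex conjugate pair).
For λ=4+i: an eigenvector is (-1,-1) - i(2,3) = (-1 - 2i, -1 - 3i).
A real fundamental pair from Re and Im of e^((4+i)t)v: X_1 = e^(4t)(cos(t)·(-1,-1) + sin(t)·(2,3)), X_2 = e^(4t)(sin(t)·(-1,-1) - cos(t)·(2,3)).
General solution: C_1X_1 + C_2X_2.
Applying x(0)=-4, y(0)=1 gives C_1=14, C_2=-5.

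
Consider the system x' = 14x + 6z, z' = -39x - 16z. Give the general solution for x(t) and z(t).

Coefficient matrix A = [[14, 6], [-39, -16]].
Characteristic polynomial det(A - λI) = λ^2 + 2λ + 10 = 0.
Eigenvalues λ = -1 ± 3i (complex conjugate pair).
For λ=-1+3i: an eigenvector is (1,-3) - i(-1,2) = (1 + i, -3 - 2i).
A real fundamental pair from Re and Im of e^((-1+3i)t)v: X_1 = e^(-t)(cos(3t)·(1,-3) + sin(3t)·(-1,2)), X_2 = e^(-t)(sin(3t)·(1,-3) - cos(3t)·(-1,2)).
General solution: c_1X_1 + c_2X_2.

x(t) = -c_1e^(-t)sin(3t) + c_1e^(-t)cos(3t) + c_2e^(-t)sin(3t) + c_2e^(-t)cos(3t), z(t) = 2c_1e^(-t)sin(3t) - 3c_1e^(-t)cos(3t) - 3c_2e^(-t)sin(3t) - 2c_2e^(-t)cos(3t)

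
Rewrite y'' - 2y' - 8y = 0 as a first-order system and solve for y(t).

Let x_1 = y, x_2 = y'. Then x_1' = x_2 and x_2' = 8x_1 + 2x_2.
A = [[0,1],[8,2]]; det(A-λI) = λ^2 - 2λ - 8.
Eigenvalues λ = -2, 4 with eigenvectors (1,-2), (1,4).

y(t) = C_1e^(-2t) + C_2e^(4t)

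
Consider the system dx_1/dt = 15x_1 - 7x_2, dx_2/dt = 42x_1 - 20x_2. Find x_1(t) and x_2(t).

x_1(t) = K_1e^(-6t) + K_2e^(t), x_2(t) = 3K_1e^(-6t) + 2K_2e^(t)

Coefficient matrix A = [[15, -7], [42, -20]].
Characteristic polynomial det(A - λI) = λ^2 + 5λ - 6 = 0.
Eigenvalues λ = -6, 1.
For λ=-6: (A-λI) row 1 is [21, -7], so an eigenvector is (1, 3).
For λ=1: (A-λI) row 1 is [14, -7], so an eigenvector is (1, 2).
General solution: K_1e^(-6t)(1,3) + K_2e^(t)(1,2).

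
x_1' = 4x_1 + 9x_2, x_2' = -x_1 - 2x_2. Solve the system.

Coefficient matrix A = [[4, 9], [-1, -2]].
Characteristic polynomial det(A - λI) = λ^2 - 2λ + 1 = 0.
Single eigenvalue λ = 1 with algebraic multiplicity 2.
Eigenvector v = (3,-1); generalized eigenvector w with (A-λI)w=v is (1,0).
General solution: e^(t)[c_1·v + c_2·(t·v + w)].

x_1(t) = 3c_1e^(t) + 3c_2te^(t) + c_2e^(t), x_2(t) = -c_1e^(t) - c_2te^(t)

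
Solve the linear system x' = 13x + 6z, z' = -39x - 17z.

x(t) = C_1e^(-2t)sin(3t) - C_1e^(-2t)cos(3t) - C_2e^(-2t)sin(3t) - C_2e^(-2t)cos(3t), z(t) = -2C_1e^(-2t)sin(3t) + 3C_1e^(-2t)cos(3t) + 3C_2e^(-2t)sin(3t) + 2C_2e^(-2t)cos(3t)

Coefficient matrix A = [[13, 6], [-39, -17]].
Characteristic polynomial det(A - λI) = λ^2 + 4λ + 13 = 0.
Eigenvalues λ = -2 ± 3i (complex conjugate pair).
For λ=-2+3i: an eigenvector is (-1,3) - i(1,-2) = (-1 - i, 3 + 2i).
A real fundamental pair from Re and Im of e^((-2+3i)t)v: X_1 = e^(-2t)(cos(3t)·(-1,3) + sin(3t)·(1,-2)), X_2 = e^(-2t)(sin(3t)·(-1,3) - cos(3t)·(1,-2)).
General solution: C_1X_1 + C_2X_2.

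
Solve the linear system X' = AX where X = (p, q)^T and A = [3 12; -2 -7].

Coefficient matrix A = [[3, 12], [-2, -7]].
Characteristic polynomial det(A - λI) = λ^2 + 4λ + 3 = 0.
Eigenvalues λ = -1, -3.
For λ=-1: (A-λI) row 1 is [4, 12], so an eigenvector is (3, -1).
For λ=-3: (A-λI) row 1 is [6, 12], so an eigenvector is (-2, 1).
General solution: C_1e^(-t)(3,-1) + C_2e^(-3t)(-2,1).

p(t) = 3C_1e^(-t) - 2C_2e^(-3t), q(t) = -C_1e^(-t) + C_2e^(-3t)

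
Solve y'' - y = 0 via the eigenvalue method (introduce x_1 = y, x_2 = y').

Let x_1 = y, x_2 = y'. Then x_1' = x_2 and x_2' = x_1.
A = [[0,1],[1,0]]; det(A-λI) = λ^2 - 1.
Eigenvalues λ = -1, 1 with eigenvectors (1,-1), (1,1).

y(t) = C_1e^(-t) + C_2e^(t)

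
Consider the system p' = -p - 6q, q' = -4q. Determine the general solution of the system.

Coefficient matrix A = [[-1, -6], [0, -4]].
Characteristic polynomial det(A - λI) = λ^2 + 5λ + 4 = 0.
Eigenvalues λ = -1, -4.
For λ=-1: (A-λI) row 1 is [0, -6], so an eigenvector is (-1, 0).
For λ=-4: (A-λI) row 1 is [3, -6], so an eigenvector is (2, 1).
General solution: C_1e^(-t)(-1,0) + C_2e^(-4t)(2,1).

p(t) = -C_1e^(-t) + 2C_2e^(-4t), q(t) = C_2e^(-4t)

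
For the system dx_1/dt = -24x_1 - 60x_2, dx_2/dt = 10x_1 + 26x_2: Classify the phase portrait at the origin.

saddle

A = [[-24,-60],[10,26]]; det(A-λI) = λ^2 - 2λ - 24.
λ = -4, 6: opposite signs.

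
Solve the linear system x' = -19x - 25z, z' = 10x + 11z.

x(t) = -2c_1e^(-4t)sin(5t) - c_1e^(-4t)cos(5t) - c_2e^(-4t)sin(5t) + 2c_2e^(-4t)cos(5t), z(t) = c_1e^(-4t)sin(5t) + c_1e^(-4t)cos(5t) + c_2e^(-4t)sin(5t) - c_2e^(-4t)cos(5t)

Coefficient matrix A = [[-19, -25], [10, 11]].
Characteristic polynomial det(A - λI) = λ^2 + 8λ + 41 = 0.
Eigenvalues λ = -4 ± 5i (complex conjugate pair).
For λ=-4+5i: an eigenvector is (-1,1) - i(-2,1) = (-1 + 2i, 1 - i).
A real fundamental pair from Re and Im of e^((-4+5i)t)v: X_1 = e^(-4t)(cos(5t)·(-1,1) + sin(5t)·(-2,1)), X_2 = e^(-4t)(sin(5t)·(-1,1) - cos(5t)·(-2,1)).
General solution: c_1X_1 + c_2X_2.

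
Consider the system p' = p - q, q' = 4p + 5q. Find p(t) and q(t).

Coefficient matrix A = [[1, -1], [4, 5]].
Characteristic polynomial det(A - λI) = λ^2 - 6λ + 9 = 0.
Single eigenvalue λ = 3 with algebraic multiplicity 2.
Eigenvector v = (-1,2); generalized eigenvector w with (A-λI)w=v is (0,1).
General solution: e^(3t)[C_1·v + C_2·(t·v + w)].

p(t) = -C_1e^(3t) - C_2te^(3t), q(t) = 2C_1e^(3t) + 2C_2te^(3t) + C_2e^(3t)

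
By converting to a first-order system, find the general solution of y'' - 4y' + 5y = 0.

y(t) = C_1e^(2t)cos(t) + C_2e^(2t)sin(t)

Let x_1 = y, x_2 = y'. Then x_1' = x_2 and x_2' = -5x_1 + 4x_2.
A = [[0,1],[-5,4]]; det(A-λI) = λ^2 - 4λ + 5.
Eigenvalues λ = 2 ± i.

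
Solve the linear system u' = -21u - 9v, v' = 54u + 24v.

Coefficient matrix A = [[-21, -9], [54, 24]].
Characteristic polynomial det(A - λI) = λ^2 - 3λ - 18 = 0.
Eigenvalues λ = -3, 6.
For λ=-3: (A-λI) row 1 is [-18, -9], so an eigenvector is (1, -2).
For λ=6: (A-λI) row 1 is [-27, -9], so an eigenvector is (-1, 3).
General solution: c_1e^(-3t)(1,-2) + c_2e^(6t)(-1,3).

u(t) = c_1e^(-3t) - c_2e^(6t), v(t) = -2c_1e^(-3t) + 3c_2e^(6t)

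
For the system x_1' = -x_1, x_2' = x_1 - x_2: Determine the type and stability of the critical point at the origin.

stable improper node

A = [[-1,0],[1,-1]]; det(A-λI) = λ^2 + 2λ + 1.
repeated λ = -1 with a single eigenvector.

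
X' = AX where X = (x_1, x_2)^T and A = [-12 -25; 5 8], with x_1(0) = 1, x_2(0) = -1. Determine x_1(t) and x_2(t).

Coefficient matrix A = [[-12, -25], [5, 8]].
Characteristic polynomial det(A - λI) = λ^2 + 4λ + 29 = 0.
Eigenvalues λ = -2 ± 5i (complex conjugate pair).
For λ=-2+5i: an eigenvector is (1,0) - i(-2,1) = (1 + 2i, 0 - i).
A real fundamental pair from Re and Im of e^((-2+5i)t)v: X_1 = e^(-2t)(cos(5t)·(1,0) + sin(5t)·(-2,1)), X_2 = e^(-2t)(sin(5t)·(1,0) - cos(5t)·(-2,1)).
General solution: K_1X_1 + K_2X_2.
Applying x_1(0)=1, x_2(0)=-1 gives K_1=-1, K_2=1.

x_1(t) = 3e^(-2t)sin(5t) + e^(-2t)cos(5t), x_2(t) = -e^(-2t)sin(5t) - e^(-2t)cos(5t)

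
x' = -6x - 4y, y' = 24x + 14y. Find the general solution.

Coefficient matrix A = [[-6, -4], [24, 14]].
Characteristic polynomial det(A - λI) = λ^2 - 8λ + 12 = 0.
Eigenvalues λ = 2, 6.
For λ=2: (A-λI) row 1 is [-8, -4], so an eigenvector is (1, -2).
For λ=6: (A-λI) row 1 is [-12, -4], so an eigenvector is (-1, 3).
General solution: c_1e^(2t)(1,-2) + c_2e^(6t)(-1,3).

x(t) = c_1e^(2t) - c_2e^(6t), y(t) = -2c_1e^(2t) + 3c_2e^(6t)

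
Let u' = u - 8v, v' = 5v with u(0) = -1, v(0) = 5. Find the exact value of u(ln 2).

-302

A = [[1,-8],[0,5]]; eigenvalues λ = 1, 5.
Eigenvectors: (-1,0) for λ=1, (-2,1) for λ=5.
From the initial condition, c_1 = -9, c_2 = 5.
u(ln 2) = (-9)(2^1)(-1) + (5)(2^5)(-2) = -302.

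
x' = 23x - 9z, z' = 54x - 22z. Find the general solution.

Coefficient matrix A = [[23, -9], [54, -22]].
Characteristic polynomial det(A - λI) = λ^2 - λ - 20 = 0.
Eigenvalues λ = -4, 5.
For λ=-4: (A-λI) row 1 is [27, -9], so an eigenvector is (-1, -3).
For λ=5: (A-λI) row 1 is [18, -9], so an eigenvector is (1, 2).
General solution: K_1e^(-4t)(-1,-3) + K_2e^(5t)(1,2).

x(t) = -K_1e^(-4t) + K_2e^(5t), z(t) = -3K_1e^(-4t) + 2K_2e^(5t)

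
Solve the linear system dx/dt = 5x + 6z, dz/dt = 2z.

x(t) = 2C_1e^(2t) + C_2e^(5t), z(t) = -C_1e^(2t)

Coefficient matrix A = [[5, 6], [0, 2]].
Characteristic polynomial det(A - λI) = λ^2 - 7λ + 10 = 0.
Eigenvalues λ = 2, 5.
For λ=2: (A-λI) row 1 is [3, 6], so an eigenvector is (2, -1).
For λ=5: (A-λI) row 1 is [0, 6], so an eigenvector is (1, 0).
General solution: C_1e^(2t)(2,-1) + C_2e^(5t)(1,0).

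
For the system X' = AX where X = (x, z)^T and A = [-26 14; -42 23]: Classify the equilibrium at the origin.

A = [[-26,14],[-42,23]]; det(A-λI) = λ^2 + 3λ - 10.
λ = 2, -5: opposite signs.

saddle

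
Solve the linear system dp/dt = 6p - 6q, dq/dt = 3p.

Coefficient matrix A = [[6, -6], [3, 0]].
Characteristic polynomial det(A - λI) = λ^2 - 6λ + 18 = 0.
Eigenvalues λ = 3 ± 3i (complex conjugate pair).
For λ=3+3i: an eigenvector is (-1,-1) - i(1,0) = (-1 - i, -1).
A real fundamental pair from Re and Im of e^((3+3i)t)v: X_1 = e^(3t)(cos(3t)·(-1,-1) + sin(3t)·(1,0)), X_2 = e^(3t)(sin(3t)·(-1,-1) - cos(3t)·(1,0)).
General solution: K_1X_1 + K_2X_2.

p(t) = K_1e^(3t)sin(3t) - K_1e^(3t)cos(3t) - K_2e^(3t)sin(3t) - K_2e^(3t)cos(3t), q(t) = -K_1e^(3t)cos(3t) - K_2e^(3t)sin(3t)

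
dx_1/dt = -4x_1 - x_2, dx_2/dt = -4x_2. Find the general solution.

Coefficient matrix A = [[-4, -1], [0, -4]].
Characteristic polynomial det(A - λI) = λ^2 + 8λ + 16 = 0.
Single eigenvalue λ = -4 with algebraic multiplicity 2.
Eigenvector v = (-1,0); generalized eigenvector w with (A-λI)w=v is (3,1).
General solution: e^(-4t)[c_1·v + c_2·(t·v + w)].

x_1(t) = -c_1e^(-4t) - c_2te^(-4t) + 3c_2e^(-4t), x_2(t) = c_2e^(-4t)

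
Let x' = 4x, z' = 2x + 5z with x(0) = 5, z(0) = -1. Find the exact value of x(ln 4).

A = [[4,0],[2,5]]; eigenvalues λ = 5, 4.
Eigenvectors: (0,-1) for λ=5, (-1,2) for λ=4.
From the initial condition, c_1 = -9, c_2 = -5.
x(ln 4) = (-9)(4^5)(0) + (-5)(4^4)(-1) = 1280.

1280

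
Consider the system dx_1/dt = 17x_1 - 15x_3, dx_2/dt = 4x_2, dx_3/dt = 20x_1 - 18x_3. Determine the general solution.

Coefficient matrix A = [[17, 0, -15], [0, 4, 0], [20, 0, -18]].
det(A - λI) = 0 gives eigenvalues λ = -3, 4, 2.
For λ=-3: eigenvector (3,0,4).
For λ=4: eigenvector (0,1,0).
For λ=2: eigenvector (-1,0,-1).
General solution: c_1e^(-3t)(3,0,4) + c_2e^(4t)(0,1,0) + c_3e^(2t)(-1,0,-1).

x_1(t) = 3c_1e^(-3t) - c_3e^(2t), x_2(t) = c_2e^(4t), x_3(t) = 4c_1e^(-3t) - c_3e^(2t)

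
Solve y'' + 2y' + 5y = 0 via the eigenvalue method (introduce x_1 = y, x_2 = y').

Let x_1 = y, x_2 = y'. Then x_1' = x_2 and x_2' = -5x_1 - 2x_2.
A = [[0,1],[-5,-2]]; det(A-λI) = λ^2 + 2λ + 5.
Eigenvalues λ = -1 ± 2i.

y(t) = c_1e^(-t)cos(2t) + c_2e^(-t)sin(2t)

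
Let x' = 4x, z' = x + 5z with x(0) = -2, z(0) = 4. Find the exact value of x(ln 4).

A = [[4,0],[1,5]]; eigenvalues λ = 5, 4.
Eigenvectors: (0,1) for λ=5, (1,-1) for λ=4.
From the initial condition, c_1 = 2, c_2 = -2.
x(ln 4) = (2)(4^5)(0) + (-2)(4^4)(1) = -512.

-512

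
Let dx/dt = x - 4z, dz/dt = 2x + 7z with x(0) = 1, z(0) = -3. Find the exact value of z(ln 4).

-4992

A = [[1,-4],[2,7]]; eigenvalues λ = 3, 5.
Eigenvectors: (2,-1) for λ=3, (1,-1) for λ=5.
From the initial condition, c_1 = -2, c_2 = 5.
z(ln 4) = (-2)(4^3)(-1) + (5)(4^5)(-1) = -4992.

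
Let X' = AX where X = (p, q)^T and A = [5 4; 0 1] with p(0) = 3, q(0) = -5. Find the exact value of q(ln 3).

A = [[5,4],[0,1]]; eigenvalues λ = 5, 1.
Eigenvectors: (-1,0) for λ=5, (-1,1) for λ=1.
From the initial condition, c_1 = 2, c_2 = -5.
q(ln 3) = (2)(3^5)(0) + (-5)(3^1)(1) = -15.

-15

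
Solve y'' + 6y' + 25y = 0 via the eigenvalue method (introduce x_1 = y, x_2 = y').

y(t) = K_1e^(-3t)cos(4t) + K_2e^(-3t)sin(4t)

Let x_1 = y, x_2 = y'. Then x_1' = x_2 and x_2' = -25x_1 - 6x_2.
A = [[0,1],[-25,-6]]; det(A-λI) = λ^2 + 6λ + 25.
Eigenvalues λ = -3 ± 4i.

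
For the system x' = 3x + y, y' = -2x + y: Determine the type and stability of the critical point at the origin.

unstable spiral

A = [[3,1],[-2,1]]; det(A-λI) = λ^2 - 4λ + 5.
λ = 2 ± i: positive real part.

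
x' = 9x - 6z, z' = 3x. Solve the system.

Coefficient matrix A = [[9, -6], [3, 0]].
Characteristic polynomial det(A - λI) = λ^2 - 9λ + 18 = 0.
Eigenvalues λ = 3, 6.
For λ=3: (A-λI) row 1 is [6, -6], so an eigenvector is (-1, -1).
For λ=6: (A-λI) row 1 is [3, -6], so an eigenvector is (-2, -1).
General solution: C_1e^(3t)(-1,-1) + C_2e^(6t)(-2,-1).

x(t) = -C_1e^(3t) - 2C_2e^(6t), z(t) = -C_1e^(3t) - C_2e^(6t)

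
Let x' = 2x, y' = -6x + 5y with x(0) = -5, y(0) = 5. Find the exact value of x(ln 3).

A = [[2,0],[-6,5]]; eigenvalues λ = 2, 5.
Eigenvectors: (1,2) for λ=2, (0,1) for λ=5.
From the initial condition, c_1 = -5, c_2 = 15.
x(ln 3) = (-5)(3^2)(1) + (15)(3^5)(0) = -45.

-45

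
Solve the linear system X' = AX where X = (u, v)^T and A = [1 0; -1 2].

Coefficient matrix A = [[1, 0], [-1, 2]].
Characteristic polynomial det(A - λI) = λ^2 - 3λ + 2 = 0.
Eigenvalues λ = 1, 2.
For λ=1: (A-λI) row 2 is [-1, 1], so an eigenvector is (1, 1).
For λ=2: (A-λI) row 1 is [-1, 0], so an eigenvector is (0, -1).
General solution: c_1e^(t)(1,1) + c_2e^(2t)(0,-1).

u(t) = c_1e^(t), v(t) = c_1e^(t) - c_2e^(2t)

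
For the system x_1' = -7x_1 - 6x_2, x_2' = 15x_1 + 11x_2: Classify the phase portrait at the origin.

unstable spiral

A = [[-7,-6],[15,11]]; det(A-λI) = λ^2 - 4λ + 13.
λ = 2 ± 3i: positive real part.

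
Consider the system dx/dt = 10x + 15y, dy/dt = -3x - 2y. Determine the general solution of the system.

Coefficient matrix A = [[10, 15], [-3, -2]].
Characteristic polynomial det(A - λI) = λ^2 - 8λ + 25 = 0.
Eigenvalues λ = 4 ± 3i (complex conjugate pair).
For λ=4+3i: an eigenvector is (-2,1) - i(1,0) = (-2 - i, 1).
A real fundamental pair from Re and Im of e^((4+3i)t)v: X_1 = e^(4t)(cos(3t)·(-2,1) + sin(3t)·(1,0)), X_2 = e^(4t)(sin(3t)·(-2,1) - cos(3t)·(1,0)).
General solution: c_1X_1 + c_2X_2.

x(t) = c_1e^(4t)sin(3t) - 2c_1e^(4t)cos(3t) - 2c_2e^(4t)sin(3t) - c_2e^(4t)cos(3t), y(t) = c_1e^(4t)cos(3t) + c_2e^(4t)sin(3t)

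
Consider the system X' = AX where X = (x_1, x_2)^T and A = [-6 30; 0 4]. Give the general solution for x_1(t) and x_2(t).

Coefficient matrix A = [[-6, 30], [0, 4]].
Characteristic polynomial det(A - λI) = λ^2 + 2λ - 24 = 0.
Eigenvalues λ = -6, 4.
For λ=-6: (A-λI) row 1 is [0, 30], so an eigenvector is (1, 0).
For λ=4: (A-λI) row 1 is [-10, 30], so an eigenvector is (3, 1).
General solution: C_1e^(-6t)(1,0) + C_2e^(4t)(3,1).

x_1(t) = C_1e^(-6t) + 3C_2e^(4t), x_2(t) = C_2e^(4t)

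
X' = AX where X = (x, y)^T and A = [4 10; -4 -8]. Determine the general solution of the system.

x(t) = -C_1e^(-2t)sin(2t) - 2C_1e^(-2t)cos(2t) - 2C_2e^(-2t)sin(2t) + C_2e^(-2t)cos(2t), y(t) = C_1e^(-2t)sin(2t) + C_1e^(-2t)cos(2t) + C_2e^(-2t)sin(2t) - C_2e^(-2t)cos(2t)

Coefficient matrix A = [[4, 10], [-4, -8]].
Characteristic polynomial det(A - λI) = λ^2 + 4λ + 8 = 0.
Eigenvalues λ = -2 ± 2i (complex conjugate pair).
For λ=-2+2i: an eigenvector is (-2,1) - i(-1,1) = (-2 + i, 1 - i).
A real fundamental pair from Re and Im of e^((-2+2i)t)v: X_1 = e^(-2t)(cos(2t)·(-2,1) + sin(2t)·(-1,1)), X_2 = e^(-2t)(sin(2t)·(-2,1) - cos(2t)·(-1,1)).
General solution: C_1X_1 + C_2X_2.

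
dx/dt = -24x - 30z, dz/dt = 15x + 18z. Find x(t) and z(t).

x(t) = 3c_1e^(-3t)sin(3t) + c_1e^(-3t)cos(3t) + c_2e^(-3t)sin(3t) - 3c_2e^(-3t)cos(3t), z(t) = -2c_1e^(-3t)sin(3t) - c_1e^(-3t)cos(3t) - c_2e^(-3t)sin(3t) + 2c_2e^(-3t)cos(3t)

Coefficient matrix A = [[-24, -30], [15, 18]].
Characteristic polynomial det(A - λI) = λ^2 + 6λ + 18 = 0.
Eigenvalues λ = -3 ± 3i (complex conjugate pair).
For λ=-3+3i: an eigenvector is (1,-1) - i(3,-2) = (1 - 3i, -1 + 2i).
A real fundamental pair from Re and Im of e^((-3+3i)t)v: X_1 = e^(-3t)(cos(3t)·(1,-1) + sin(3t)·(3,-2)), X_2 = e^(-3t)(sin(3t)·(1,-1) - cos(3t)·(3,-2)).
General solution: c_1X_1 + c_2X_2.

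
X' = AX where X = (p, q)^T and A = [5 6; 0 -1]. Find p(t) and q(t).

Coefficient matrix A = [[5, 6], [0, -1]].
Characteristic polynomial det(A - λI) = λ^2 - 4λ - 5 = 0.
Eigenvalues λ = -1, 5.
For λ=-1: (A-λI) row 1 is [6, 6], so an eigenvector is (1, -1).
For λ=5: (A-λI) row 1 is [0, 6], so an eigenvector is (1, 0).
General solution: c_1e^(-t)(1,-1) + c_2e^(5t)(1,0).

p(t) = c_1e^(-t) + c_2e^(5t), q(t) = -c_1e^(-t)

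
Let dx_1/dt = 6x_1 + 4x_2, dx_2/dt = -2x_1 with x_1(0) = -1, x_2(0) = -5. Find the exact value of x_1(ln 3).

-873

A = [[6,4],[-2,0]]; eigenvalues λ = 4, 2.
Eigenvectors: (2,-1) for λ=4, (-1,1) for λ=2.
From the initial condition, c_1 = -6, c_2 = -11.
x_1(ln 3) = (-6)(3^4)(2) + (-11)(3^2)(-1) = -873.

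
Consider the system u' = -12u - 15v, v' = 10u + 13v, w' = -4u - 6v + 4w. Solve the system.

Coefficient matrix A = [[-12, -15, 0], [10, 13, 0], [-4, -6, 4]].
det(A - λI) = 0 gives eigenvalues λ = -2, 3, 4.
For λ=-2: eigenvector (3,-2,0).
For λ=3: eigenvector (-1,1,2).
For λ=4: eigenvector (0,0,1).
General solution: C_1e^(-2t)(3,-2,0) + C_2e^(3t)(-1,1,2) + C_3e^(4t)(0,0,1).

u(t) = 3C_1e^(-2t) - C_2e^(3t), v(t) = -2C_1e^(-2t) + C_2e^(3t), w(t) = 2C_2e^(3t) + C_3e^(4t)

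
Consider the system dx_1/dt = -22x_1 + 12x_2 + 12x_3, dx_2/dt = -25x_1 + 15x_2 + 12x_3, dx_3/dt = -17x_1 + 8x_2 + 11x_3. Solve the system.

x_1(t) = K_1e^(2t) - 4K_3e^(-t), x_2(t) = K_1e^(2t) + K_2e^(3t) - 4K_3e^(-t), x_3(t) = K_1e^(2t) - K_2e^(3t) - 3K_3e^(-t)

Coefficient matrix A = [[-22, 12, 12], [-25, 15, 12], [-17, 8, 11]].
det(A - λI) = 0 gives eigenvalues λ = 2, 3, -1.
For λ=2: eigenvector (1,1,1).
For λ=3: eigenvector (0,1,-1).
For λ=-1: eigenvector (-4,-4,-3).
General solution: K_1e^(2t)(1,1,1) + K_2e^(3t)(0,1,-1) + K_3e^(-t)(-4,-4,-3).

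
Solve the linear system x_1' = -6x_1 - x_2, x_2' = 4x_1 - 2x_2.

Coefficient matrix A = [[-6, -1], [4, -2]].
Characteristic polynomial det(A - λI) = λ^2 + 8λ + 16 = 0.
Single eigenvalue λ = -4 with algebraic multiplicity 2.
Eigenvector v = (-1,2); generalized eigenvector w with (A-λI)w=v is (1,-1).
General solution: e^(-4t)[c_1·v + c_2·(t·v + w)].

x_1(t) = -c_1e^(-4t) - c_2te^(-4t) + c_2e^(-4t), x_2(t) = 2c_1e^(-4t) + 2c_2te^(-4t) - c_2e^(-4t)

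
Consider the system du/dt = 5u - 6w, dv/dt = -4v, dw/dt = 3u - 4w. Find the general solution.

Coefficient matrix A = [[5, 0, -6], [0, -4, 0], [3, 0, -4]].
det(A - λI) = 0 gives eigenvalues λ = 2, -4, -1.
For λ=2: eigenvector (2,0,1).
For λ=-4: eigenvector (0,1,0).
For λ=-1: eigenvector (1,0,1).
General solution: C_1e^(2t)(2,0,1) + C_2e^(-4t)(0,1,0) + C_3e^(-t)(1,0,1).

u(t) = 2C_1e^(2t) + C_3e^(-t), v(t) = C_2e^(-4t), w(t) = C_1e^(2t) + C_3e^(-t)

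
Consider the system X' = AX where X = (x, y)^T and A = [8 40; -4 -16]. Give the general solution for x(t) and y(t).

Coefficient matrix A = [[8, 40], [-4, -16]].
Characteristic polynomial det(A - λI) = λ^2 + 8λ + 32 = 0.
Eigenvalues λ = -4 ± 4i (complex conjugate pair).
For λ=-4+4i: an eigenvector is (-1,0) - i(-3,1) = (-1 + 3i, 0 - i).
A real fundamental pair from Re and Im of e^((-4+4i)t)v: X_1 = e^(-4t)(cos(4t)·(-1,0) + sin(4t)·(-3,1)), X_2 = e^(-4t)(sin(4t)·(-1,0) - cos(4t)·(-3,1)).
General solution: K_1X_1 + K_2X_2.

x(t) = -3K_1e^(-4t)sin(4t) - K_1e^(-4t)cos(4t) - K_2e^(-4t)sin(4t) + 3K_2e^(-4t)cos(4t), y(t) = K_1e^(-4t)sin(4t) - K_2e^(-4t)cos(4t)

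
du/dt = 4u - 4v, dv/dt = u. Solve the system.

Coefficient matrix A = [[4, -4], [1, 0]].
Characteristic polynomial det(A - λI) = λ^2 - 4λ + 4 = 0.
Single eigenvalue λ = 2 with algebraic multiplicity 2.
Eigenvector v = (-2,-1); generalized eigenvector w with (A-λI)w=v is (1,1).
General solution: e^(2t)[C_1·v + C_2·(t·v + w)].

u(t) = -2C_1e^(2t) - 2C_2te^(2t) + C_2e^(2t), v(t) = -C_1e^(2t) - C_2te^(2t) + C_2e^(2t)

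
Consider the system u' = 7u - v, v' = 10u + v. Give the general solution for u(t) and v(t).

Coefficient matrix A = [[7, -1], [10, 1]].
Characteristic polynomial det(A - λI) = λ^2 - 8λ + 17 = 0.
Eigenvalues λ = 4 ± i (complex conjugate pair).
For λ=4+i: an eigenvector is (-1,-3) - i(0,-1) = (-1, -3 + i).
A real fundamental pair from Re and Im of e^((4+i)t)v: X_1 = e^(4t)(cos(t)·(-1,-3) + sin(t)·(0,-1)), X_2 = e^(4t)(sin(t)·(-1,-3) - cos(t)·(0,-1)).
General solution: K_1X_1 + K_2X_2.

u(t) = -K_1e^(4t)cos(t) - K_2e^(4t)sin(t), v(t) = -K_1e^(4t)sin(t) - 3K_1e^(4t)cos(t) - 3K_2e^(4t)sin(t) + K_2e^(4t)cos(t)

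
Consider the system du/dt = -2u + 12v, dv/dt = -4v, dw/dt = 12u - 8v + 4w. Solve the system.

Coefficient matrix A = [[-2, 12, 0], [0, -4, 0], [12, -8, 4]].
det(A - λI) = 0 gives eigenvalues λ = -4, -2, 4.
For λ=-4: eigenvector (-6,1,10).
For λ=-2: eigenvector (1,0,-2).
For λ=4: eigenvector (0,0,1).
General solution: K_1e^(-4t)(-6,1,10) + K_2e^(-2t)(1,0,-2) + K_3e^(4t)(0,0,1).

u(t) = -6K_1e^(-4t) + K_2e^(-2t), v(t) = K_1e^(-4t), w(t) = 10K_1e^(-4t) - 2K_2e^(-2t) + K_3e^(4t)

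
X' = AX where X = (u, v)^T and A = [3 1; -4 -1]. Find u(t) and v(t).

u(t) = -K_1e^(t) - K_2te^(t) - 2K_2e^(t), v(t) = 2K_1e^(t) + 2K_2te^(t) + 3K_2e^(t)

Coefficient matrix A = [[3, 1], [-4, -1]].
Characteristic polynomial det(A - λI) = λ^2 - 2λ + 1 = 0.
Single eigenvalue λ = 1 with algebraic multiplicity 2.
Eigenvector v = (-1,2); generalized eigenvector w with (A-λI)w=v is (-2,3).
General solution: e^(t)[K_1·v + K_2·(t·v + w)].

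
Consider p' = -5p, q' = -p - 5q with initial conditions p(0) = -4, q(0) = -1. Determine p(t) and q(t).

p(t) = -4e^(-5t), q(t) = 4te^(-5t) - e^(-5t)

Coefficient matrix A = [[-5, 0], [-1, -5]].
Characteristic polynomial det(A - λI) = λ^2 + 10λ + 25 = 0.
Single eigenvalue λ = -5 with algebraic multiplicity 2.
Eigenvector v = (0,-1); generalized eigenvector w with (A-λI)w=v is (1,-2).
General solution: e^(-5t)[C_1·v + C_2·(t·v + w)].
Applying p(0)=-4, q(0)=-1 gives C_1=9, C_2=-4.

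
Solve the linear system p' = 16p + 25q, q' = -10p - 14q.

Coefficient matrix A = [[16, 25], [-10, -14]].
Characteristic polynomial det(A - λI) = λ^2 - 2λ + 26 = 0.
Eigenvalues λ = 1 ± 5i (complex conjugate pair).
For λ=1+5i: an eigenvector is (2,-1) - i(1,-1) = (2 - i, -1 + i).
A real fundamental pair from Re and Im of e^((1+5i)t)v: X_1 = e^(t)(cos(5t)·(2,-1) + sin(5t)·(1,-1)), X_2 = e^(t)(sin(5t)·(2,-1) - cos(5t)·(1,-1)).
General solution: C_1X_1 + C_2X_2.

p(t) = C_1e^(t)sin(5t) + 2C_1e^(t)cos(5t) + 2C_2e^(t)sin(5t) - C_2e^(t)cos(5t), q(t) = -C_1e^(t)sin(5t) - C_1e^(t)cos(5t) - C_2e^(t)sin(5t) + C_2e^(t)cos(5t)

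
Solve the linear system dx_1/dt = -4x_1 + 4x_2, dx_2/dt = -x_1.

x_1(t) = 2c_1e^(-2t) + 2c_2te^(-2t) - 3c_2e^(-2t), x_2(t) = c_1e^(-2t) + c_2te^(-2t) - c_2e^(-2t)

Coefficient matrix A = [[-4, 4], [-1, 0]].
Characteristic polynomial det(A - λI) = λ^2 + 4λ + 4 = 0.
Single eigenvalue λ = -2 with algebraic multiplicity 2.
Eigenvector v = (2,1); generalized eigenvector w with (A-λI)w=v is (-3,-1).
General solution: e^(-2t)[c_1·v + c_2·(t·v + w)].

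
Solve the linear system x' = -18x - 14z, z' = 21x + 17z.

x(t) = -2c_1e^(3t) + c_2e^(-4t), z(t) = 3c_1e^(3t) - c_2e^(-4t)

Coefficient matrix A = [[-18, -14], [21, 17]].
Characteristic polynomial det(A - λI) = λ^2 + λ - 12 = 0.
Eigenvalues λ = 3, -4.
For λ=3: (A-λI) row 1 is [-21, -14], so an eigenvector is (-2, 3).
For λ=-4: (A-λI) row 1 is [-14, -14], so an eigenvector is (1, -1).
General solution: c_1e^(3t)(-2,3) + c_2e^(-4t)(1,-1).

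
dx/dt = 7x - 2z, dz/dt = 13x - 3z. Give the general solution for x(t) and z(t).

x(t) = -C_1e^(2t)sin(t) + C_1e^(2t)cos(t) + C_2e^(2t)sin(t) + C_2e^(2t)cos(t), z(t) = -2C_1e^(2t)sin(t) + 3C_1e^(2t)cos(t) + 3C_2e^(2t)sin(t) + 2C_2e^(2t)cos(t)

Coefficient matrix A = [[7, -2], [13, -3]].
Characteristic polynomial det(A - λI) = λ^2 - 4λ + 5 = 0.
Eigenvalues λ = 2 ± i (complex conjugate pair).
For λ=2+i: an eigenvector is (1,3) - i(-1,-2) = (1 + i, 3 + 2i).
A real fundamental pair from Re and Im of e^((2+i)t)v: X_1 = e^(2t)(cos(t)·(1,3) + sin(t)·(-1,-2)), X_2 = e^(2t)(sin(t)·(1,3) - cos(t)·(-1,-2)).
General solution: C_1X_1 + C_2X_2.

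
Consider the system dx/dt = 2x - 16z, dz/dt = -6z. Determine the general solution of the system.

Coefficient matrix A = [[2, -16], [0, -6]].
Characteristic polynomial det(A - λI) = λ^2 + 4λ - 12 = 0.
Eigenvalues λ = 2, -6.
For λ=2: (A-λI) row 1 is [0, -16], so an eigenvector is (1, 0).
For λ=-6: (A-λI) row 1 is [8, -16], so an eigenvector is (2, 1).
General solution: c_1e^(2t)(1,0) + c_2e^(-6t)(2,1).

x(t) = c_1e^(2t) + 2c_2e^(-6t), z(t) = c_2e^(-6t)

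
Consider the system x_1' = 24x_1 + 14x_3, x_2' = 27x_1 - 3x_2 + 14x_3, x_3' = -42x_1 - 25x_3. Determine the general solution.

x_1(t) = K_1e^(-4t) + 2K_3e^(3t), x_2(t) = K_1e^(-4t) + K_2e^(-3t) + 2K_3e^(3t), x_3(t) = -2K_1e^(-4t) - 3K_3e^(3t)

Coefficient matrix A = [[24, 0, 14], [27, -3, 14], [-42, 0, -25]].
det(A - λI) = 0 gives eigenvalues λ = -4, -3, 3.
For λ=-4: eigenvector (1,1,-2).
For λ=-3: eigenvector (0,1,0).
For λ=3: eigenvector (2,2,-3).
General solution: K_1e^(-4t)(1,1,-2) + K_2e^(-3t)(0,1,0) + K_3e^(3t)(2,2,-3).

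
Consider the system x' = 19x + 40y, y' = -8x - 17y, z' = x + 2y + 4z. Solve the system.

x(t) = -2c_2e^(-t) + 5c_3e^(3t), y(t) = c_2e^(-t) - 2c_3e^(3t), z(t) = c_1e^(4t) - c_3e^(3t)

Coefficient matrix A = [[19, 40, 0], [-8, -17, 0], [1, 2, 4]].
det(A - λI) = 0 gives eigenvalues λ = 4, -1, 3.
For λ=4: eigenvector (0,0,1).
For λ=-1: eigenvector (-2,1,0).
For λ=3: eigenvector (5,-2,-1).
General solution: c_1e^(4t)(0,0,1) + c_2e^(-t)(-2,1,0) + c_3e^(3t)(5,-2,-1).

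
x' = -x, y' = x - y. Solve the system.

Coefficient matrix A = [[-1, 0], [1, -1]].
Characteristic polynomial det(A - λI) = λ^2 + 2λ + 1 = 0.
Single eigenvalue λ = -1 with algebraic multiplicity 2.
Eigenvector v = (0,-1); generalized eigenvector w with (A-λI)w=v is (-1,-2).
General solution: e^(-t)[c_1·v + c_2·(t·v + w)].

x(t) = -c_2e^(-t), y(t) = -c_1e^(-t) - c_2te^(-t) - 2c_2e^(-t)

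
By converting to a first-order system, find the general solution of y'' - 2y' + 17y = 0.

Let x_1 = y, x_2 = y'. Then x_1' = x_2 and x_2' = -17x_1 + 2x_2.
A = [[0,1],[-17,2]]; det(A-λI) = λ^2 - 2λ + 17.
Eigenvalues λ = 1 ± 4i.

y(t) = K_1e^(t)cos(4t) + K_2e^(t)sin(4t)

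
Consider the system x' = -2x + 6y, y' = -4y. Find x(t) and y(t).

x(t) = 3c_1e^(-4t) + c_2e^(-2t), y(t) = -c_1e^(-4t)

Coefficient matrix A = [[-2, 6], [0, -4]].
Characteristic polynomial det(A - λI) = λ^2 + 6λ + 8 = 0.
Eigenvalues λ = -4, -2.
For λ=-4: (A-λI) row 1 is [2, 6], so an eigenvector is (3, -1).
For λ=-2: (A-λI) row 1 is [0, 6], so an eigenvector is (1, 0).
General solution: c_1e^(-4t)(3,-1) + c_2e^(-2t)(1,0).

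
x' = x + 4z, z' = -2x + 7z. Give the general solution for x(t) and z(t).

x(t) = C_1e^(5t) + 2C_2e^(3t), z(t) = C_1e^(5t) + C_2e^(3t)

Coefficient matrix A = [[1, 4], [-2, 7]].
Characteristic polynomial det(A - λI) = λ^2 - 8λ + 15 = 0.
Eigenvalues λ = 5, 3.
For λ=5: (A-λI) row 1 is [-4, 4], so an eigenvector is (1, 1).
For λ=3: (A-λI) row 1 is [-2, 4], so an eigenvector is (2, 1).
General solution: C_1e^(5t)(1,1) + C_2e^(3t)(2,1).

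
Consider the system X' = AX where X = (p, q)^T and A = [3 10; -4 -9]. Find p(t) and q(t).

Coefficient matrix A = [[3, 10], [-4, -9]].
Characteristic polynomial det(A - λI) = λ^2 + 6λ + 13 = 0.
Eigenvalues λ = -3 ± 2i (complex conjugate pair).
For λ=-3+2i: an eigenvector is (-1,1) - i(2,-1) = (-1 - 2i, 1 + i).
A real fundamental pair from Re and Im of e^((-3+2i)t)v: X_1 = e^(-3t)(cos(2t)·(-1,1) + sin(2t)·(2,-1)), X_2 = e^(-3t)(sin(2t)·(-1,1) - cos(2t)·(2,-1)).
General solution: C_1X_1 + C_2X_2.

p(t) = 2C_1e^(-3t)sin(2t) - C_1e^(-3t)cos(2t) - C_2e^(-3t)sin(2t) - 2C_2e^(-3t)cos(2t), q(t) = -C_1e^(-3t)sin(2t) + C_1e^(-3t)cos(2t) + C_2e^(-3t)sin(2t) + C_2e^(-3t)cos(2t)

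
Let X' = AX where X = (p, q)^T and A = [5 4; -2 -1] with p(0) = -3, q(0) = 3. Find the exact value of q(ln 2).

6

A = [[5,4],[-2,-1]]; eigenvalues λ = 3, 1.
Eigenvectors: (2,-1) for λ=3, (-1,1) for λ=1.
From the initial condition, c_1 = 0, c_2 = 3.
q(ln 2) = (0)(2^3)(-1) + (3)(2^1)(1) = 6.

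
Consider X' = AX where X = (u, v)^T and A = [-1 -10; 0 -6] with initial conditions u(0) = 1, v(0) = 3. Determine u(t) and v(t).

Coefficient matrix A = [[-1, -10], [0, -6]].
Characteristic polynomial det(A - λI) = λ^2 + 7λ + 6 = 0.
Eigenvalues λ = -6, -1.
For λ=-6: (A-λI) row 1 is [5, -10], so an eigenvector is (-2, -1).
For λ=-1: (A-λI) row 1 is [0, -10], so an eigenvector is (-1, 0).
General solution: c_1e^(-6t)(-2,-1) + c_2e^(-t)(-1,0).
Applying u(0)=1, v(0)=3 gives c_1=-3, c_2=5.

u(t) = -5e^(-t) + 6e^(-6t), v(t) = 3e^(-6t)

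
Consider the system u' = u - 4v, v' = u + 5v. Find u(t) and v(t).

u(t) = -2K_1e^(3t) - 2K_2te^(3t) - K_2e^(3t), v(t) = K_1e^(3t) + K_2te^(3t) + K_2e^(3t)

Coefficient matrix A = [[1, -4], [1, 5]].
Characteristic polynomial det(A - λI) = λ^2 - 6λ + 9 = 0.
Single eigenvalue λ = 3 with algebraic multiplicity 2.
Eigenvector v = (-2,1); generalized eigenvector w with (A-λI)w=v is (-1,1).
General solution: e^(3t)[K_1·v + K_2·(t·v + w)].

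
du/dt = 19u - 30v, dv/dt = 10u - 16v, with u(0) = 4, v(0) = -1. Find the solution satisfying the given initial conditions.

u(t) = 22e^(4t) - 18e^(-t), v(t) = 11e^(4t) - 12e^(-t)

Coefficient matrix A = [[19, -30], [10, -16]].
Characteristic polynomial det(A - λI) = λ^2 - 3λ - 4 = 0.
Eigenvalues λ = -1, 4.
For λ=-1: (A-λI) row 1 is [20, -30], so an eigenvector is (-3, -2).
For λ=4: (A-λI) row 1 is [15, -30], so an eigenvector is (-2, -1).
General solution: C_1e^(-t)(-3,-2) + C_2e^(4t)(-2,-1).
Applying u(0)=4, v(0)=-1 gives C_1=6, C_2=-11.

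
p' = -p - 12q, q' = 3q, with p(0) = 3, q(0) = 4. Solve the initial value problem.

Coefficient matrix A = [[-1, -12], [0, 3]].
Characteristic polynomial det(A - λI) = λ^2 - 2λ - 3 = 0.
Eigenvalues λ = 3, -1.
For λ=3: (A-λI) row 1 is [-4, -12], so an eigenvector is (-3, 1).
For λ=-1: (A-λI) row 1 is [0, -12], so an eigenvector is (1, 0).
General solution: C_1e^(3t)(-3,1) + C_2e^(-t)(1,0).
Applying p(0)=3, q(0)=4 gives C_1=4, C_2=15.

p(t) = -12e^(3t) + 15e^(-t), q(t) = 4e^(3t)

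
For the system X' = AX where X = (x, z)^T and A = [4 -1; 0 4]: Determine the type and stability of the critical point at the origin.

unstable improper node

A = [[4,-1],[0,4]]; det(A-λI) = λ^2 - 8λ + 16.
repeated λ = 4 with a single eigenvector.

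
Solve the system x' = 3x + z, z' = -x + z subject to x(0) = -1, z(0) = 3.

x(t) = 2te^(2t) - e^(2t), z(t) = -2te^(2t) + 3e^(2t)

Coefficient matrix A = [[3, 1], [-1, 1]].
Characteristic polynomial det(A - λI) = λ^2 - 4λ + 4 = 0.
Single eigenvalue λ = 2 with algebraic multiplicity 2.
Eigenvector v = (1,-1); generalized eigenvector w with (A-λI)w=v is (-2,3).
General solution: e^(2t)[K_1·v + K_2·(t·v + w)].
Applying x(0)=-1, z(0)=3 gives K_1=3, K_2=2.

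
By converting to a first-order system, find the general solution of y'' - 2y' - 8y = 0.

y(t) = C_1e^(4t) + C_2e^(-2t)

Let x_1 = y, x_2 = y'. Then x_1' = x_2 and x_2' = 8x_1 + 2x_2.
A = [[0,1],[8,2]]; det(A-λI) = λ^2 - 2λ - 8.
Eigenvalues λ = 4, -2 with eigenvectors (1,4), (1,-2).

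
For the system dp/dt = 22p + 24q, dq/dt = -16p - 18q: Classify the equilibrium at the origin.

saddle

A = [[22,24],[-16,-18]]; det(A-λI) = λ^2 - 4λ - 12.
λ = -2, 6: opposite signs.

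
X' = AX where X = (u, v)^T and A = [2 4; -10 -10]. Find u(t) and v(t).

Coefficient matrix A = [[2, 4], [-10, -10]].
Characteristic polynomial det(A - λI) = λ^2 + 8λ + 20 = 0.
Eigenvalues λ = -4 ± 2i (complex conjugate pair).
For λ=-4+2i: an eigenvector is (1,-2) - i(-1,1) = (1 + i, -2 - i).
A real fundamental pair from Re and Im of e^((-4+2i)t)v: X_1 = e^(-4t)(cos(2t)·(1,-2) + sin(2t)·(-1,1)), X_2 = e^(-4t)(sin(2t)·(1,-2) - cos(2t)·(-1,1)).
General solution: c_1X_1 + c_2X_2.

u(t) = -c_1e^(-4t)sin(2t) + c_1e^(-4t)cos(2t) + c_2e^(-4t)sin(2t) + c_2e^(-4t)cos(2t), v(t) = c_1e^(-4t)sin(2t) - 2c_1e^(-4t)cos(2t) - 2c_2e^(-4t)sin(2t) - c_2e^(-4t)cos(2t)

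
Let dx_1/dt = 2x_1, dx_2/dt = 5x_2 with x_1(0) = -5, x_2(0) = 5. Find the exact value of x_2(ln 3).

1215

A = [[2,0],[0,5]]; eigenvalues λ = 5, 2.
Eigenvectors: (0,1) for λ=5, (-1,0) for λ=2.
From the initial condition, c_1 = 5, c_2 = 5.
x_2(ln 3) = (5)(3^5)(1) + (5)(3^2)(0) = 1215.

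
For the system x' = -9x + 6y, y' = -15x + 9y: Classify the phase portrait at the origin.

center

A = [[-9,6],[-15,9]]; det(A-λI) = λ^2 + 9.
λ = 0 ± 3i: zero real part.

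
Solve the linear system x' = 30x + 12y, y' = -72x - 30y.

Coefficient matrix A = [[30, 12], [-72, -30]].
Characteristic polynomial det(A - λI) = λ^2 - 36 = 0.
Eigenvalues λ = -6, 6.
For λ=-6: (A-λI) row 1 is [36, 12], so an eigenvector is (1, -3).
For λ=6: (A-λI) row 1 is [24, 12], so an eigenvector is (-1, 2).
General solution: C_1e^(-6t)(1,-3) + C_2e^(6t)(-1,2).

x(t) = C_1e^(-6t) - C_2e^(6t), y(t) = -3C_1e^(-6t) + 2C_2e^(6t)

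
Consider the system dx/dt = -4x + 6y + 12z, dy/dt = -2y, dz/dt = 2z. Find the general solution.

x(t) = 2c_1e^(2t) + 3c_2e^(-2t) + c_3e^(-4t), y(t) = c_2e^(-2t), z(t) = c_1e^(2t)

Coefficient matrix A = [[-4, 6, 12], [0, -2, 0], [0, 0, 2]].
det(A - λI) = 0 gives eigenvalues λ = 2, -2, -4.
For λ=2: eigenvector (2,0,1).
For λ=-2: eigenvector (3,1,0).
For λ=-4: eigenvector (1,0,0).
General solution: c_1e^(2t)(2,0,1) + c_2e^(-2t)(3,1,0) + c_3e^(-4t)(1,0,0).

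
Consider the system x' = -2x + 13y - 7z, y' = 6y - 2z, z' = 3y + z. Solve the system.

Coefficient matrix A = [[-2, 13, -7], [0, 6, -2], [0, 3, 1]].
det(A - λI) = 0 gives eigenvalues λ = -2, 3, 4.
For λ=-2: eigenvector (1,0,0).
For λ=3: eigenvector (-1,-2,-3).
For λ=4: eigenvector (1,1,1).
General solution: K_1e^(-2t)(1,0,0) + K_2e^(3t)(-1,-2,-3) + K_3e^(4t)(1,1,1).

x(t) = K_1e^(-2t) - K_2e^(3t) + K_3e^(4t), y(t) = -2K_2e^(3t) + K_3e^(4t), z(t) = -3K_2e^(3t) + K_3e^(4t)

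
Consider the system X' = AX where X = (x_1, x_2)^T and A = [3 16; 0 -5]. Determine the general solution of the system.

x_1(t) = 2K_1e^(-5t) - K_2e^(3t), x_2(t) = -K_1e^(-5t)

Coefficient matrix A = [[3, 16], [0, -5]].
Characteristic polynomial det(A - λI) = λ^2 + 2λ - 15 = 0.
Eigenvalues λ = -5, 3.
For λ=-5: (A-λI) row 1 is [8, 16], so an eigenvector is (2, -1).
For λ=3: (A-λI) row 1 is [0, 16], so an eigenvector is (-1, 0).
General solution: K_1e^(-5t)(2,-1) + K_2e^(3t)(-1,0).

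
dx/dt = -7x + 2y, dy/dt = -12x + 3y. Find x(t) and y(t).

Coefficient matrix A = [[-7, 2], [-12, 3]].
Characteristic polynomial det(A - λI) = λ^2 + 4λ + 3 = 0.
Eigenvalues λ = -3, -1.
For λ=-3: (A-λI) row 1 is [-4, 2], so an eigenvector is (1, 2).
For λ=-1: (A-λI) row 1 is [-6, 2], so an eigenvector is (-1, -3).
General solution: c_1e^(-3t)(1,2) + c_2e^(-t)(-1,-3).

x(t) = c_1e^(-3t) - c_2e^(-t), y(t) = 2c_1e^(-3t) - 3c_2e^(-t)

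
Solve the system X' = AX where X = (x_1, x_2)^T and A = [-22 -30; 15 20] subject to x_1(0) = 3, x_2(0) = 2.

Coefficient matrix A = [[-22, -30], [15, 20]].
Characteristic polynomial det(A - λI) = λ^2 + 2λ + 10 = 0.
Eigenvalues λ = -1 ± 3i (complex conjugate pair).
For λ=-1+3i: an eigenvector is (-1,1) - i(-3,2) = (-1 + 3i, 1 - 2i).
A real fundamental pair from Re and Im of e^((-1+3i)t)v: X_1 = e^(-t)(cos(3t)·(-1,1) + sin(3t)·(-3,2)), X_2 = e^(-t)(sin(3t)·(-1,1) - cos(3t)·(-3,2)).
General solution: K_1X_1 + K_2X_2.
Applying x_1(0)=3, x_2(0)=2 gives K_1=12, K_2=5.

x_1(t) = -41e^(-t)sin(3t) + 3e^(-t)cos(3t), x_2(t) = 29e^(-t)sin(3t) + 2e^(-t)cos(3t)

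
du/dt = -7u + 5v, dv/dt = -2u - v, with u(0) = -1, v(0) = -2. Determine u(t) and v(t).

u(t) = -7e^(-4t)sin(t) - e^(-4t)cos(t), v(t) = -4e^(-4t)sin(t) - 2e^(-4t)cos(t)

Coefficient matrix A = [[-7, 5], [-2, -1]].
Characteristic polynomial det(A - λI) = λ^2 + 8λ + 17 = 0.
Eigenvalues λ = -4 ± i (complex conjugate pair).
For λ=-4+i: an eigenvector is (2,1) - i(-1,-1) = (2 + i, 1 + i).
A real fundamental pair from Re and Im of e^((-4+i)t)v: X_1 = e^(-4t)(cos(t)·(2,1) + sin(t)·(-1,-1)), X_2 = e^(-4t)(sin(t)·(2,1) - cos(t)·(-1,-1)).
General solution: K_1X_1 + K_2X_2.
Applying u(0)=-1, v(0)=-2 gives K_1=1, K_2=-3.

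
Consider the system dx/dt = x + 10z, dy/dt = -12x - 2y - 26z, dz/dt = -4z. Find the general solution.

x(t) = C_1e^(t) - 2C_3e^(-4t), y(t) = -4C_1e^(t) + C_2e^(-2t) + C_3e^(-4t), z(t) = C_3e^(-4t)

Coefficient matrix A = [[1, 0, 10], [-12, -2, -26], [0, 0, -4]].
det(A - λI) = 0 gives eigenvalues λ = 1, -2, -4.
For λ=1: eigenvector (1,-4,0).
For λ=-2: eigenvector (0,1,0).
For λ=-4: eigenvector (-2,1,1).
General solution: C_1e^(t)(1,-4,0) + C_2e^(-2t)(0,1,0) + C_3e^(-4t)(-2,1,1).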